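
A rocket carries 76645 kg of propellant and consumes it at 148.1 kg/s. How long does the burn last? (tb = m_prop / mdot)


tb = 76645 / 148.1 = 517.5 s

517.5 s


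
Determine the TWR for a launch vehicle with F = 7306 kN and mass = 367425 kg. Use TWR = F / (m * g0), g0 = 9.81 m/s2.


TWR = 7306000 / (367425 * 9.81) = 2.03

2.03


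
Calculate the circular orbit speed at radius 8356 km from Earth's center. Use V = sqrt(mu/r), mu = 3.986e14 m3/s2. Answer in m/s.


V = sqrt(3.986e14 / 8356000) = 6907 m/s

6907 m/s


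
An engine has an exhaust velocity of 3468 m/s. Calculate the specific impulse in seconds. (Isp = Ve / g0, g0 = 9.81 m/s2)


Isp = Ve / g0 = 3468 / 9.81 = 353.5 s

353.5 s


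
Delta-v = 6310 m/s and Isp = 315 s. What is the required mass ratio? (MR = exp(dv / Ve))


Ve = 315 * 9.81 = 3090.15 m/s
MR = exp(6310 / 3090.15) = 7.706

7.706


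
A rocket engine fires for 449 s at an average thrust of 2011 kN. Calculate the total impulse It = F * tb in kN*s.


It = 2011 * 449 = 902939 kN*s

902939 kN*s


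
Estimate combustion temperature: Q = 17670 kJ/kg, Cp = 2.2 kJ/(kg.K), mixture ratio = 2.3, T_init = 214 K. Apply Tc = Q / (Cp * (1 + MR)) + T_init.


Tc = 17670 / (2.2 * (1 + 2.3)) + 214 = 2648 K

2648 K


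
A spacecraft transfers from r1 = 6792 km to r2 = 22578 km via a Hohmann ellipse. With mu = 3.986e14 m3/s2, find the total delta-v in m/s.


V1 = sqrt(mu/r1) = 7660.72 m/s
dV1 = V1*(sqrt(2*r2/(r1+r2)) - 1) = 1838.23 m/s
V2 = sqrt(mu/r2) = 4201.71 m/s
dV2 = V2*(1 - sqrt(2*r1/(r1+r2))) = 1344.2 m/s
Total dV = 3182 m/s

3182 m/s


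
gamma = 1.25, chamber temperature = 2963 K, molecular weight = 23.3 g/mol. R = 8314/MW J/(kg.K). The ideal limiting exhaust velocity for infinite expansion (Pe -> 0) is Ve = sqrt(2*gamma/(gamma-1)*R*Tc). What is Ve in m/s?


R = 8314 / 23.3 = 356.82 J/(kg.K)
Ve = sqrt(2 * 1.25 / (1.25 - 1) * 356.82 * 2963) = 3252 m/s

3252 m/s


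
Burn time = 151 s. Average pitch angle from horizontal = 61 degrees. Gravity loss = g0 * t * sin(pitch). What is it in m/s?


GL = 9.81 * 151 * sin(61 deg) = 1296 m/s

1296 m/s


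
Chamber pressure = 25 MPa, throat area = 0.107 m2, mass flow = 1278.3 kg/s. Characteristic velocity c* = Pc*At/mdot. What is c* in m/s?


c* = 25e6 * 0.107 / 1278.3 = 2093 m/s

2093 m/s


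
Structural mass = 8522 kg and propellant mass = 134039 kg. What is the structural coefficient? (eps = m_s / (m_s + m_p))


eps = 8522 / (8522 + 134039) = 0.0598

0.0598


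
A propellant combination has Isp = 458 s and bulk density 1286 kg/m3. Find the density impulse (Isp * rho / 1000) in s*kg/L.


rho*Isp = 458 * 1286 / 1000 = 589 s*kg/L

589 s*kg/L


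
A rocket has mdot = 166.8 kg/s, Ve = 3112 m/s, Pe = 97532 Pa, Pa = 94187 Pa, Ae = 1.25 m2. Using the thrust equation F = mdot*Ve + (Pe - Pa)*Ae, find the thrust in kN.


F = 166.8 * 3112 + (97532 - 94187) * 1.25 = 523263.0 N = 523.3 kN

523.3 kN


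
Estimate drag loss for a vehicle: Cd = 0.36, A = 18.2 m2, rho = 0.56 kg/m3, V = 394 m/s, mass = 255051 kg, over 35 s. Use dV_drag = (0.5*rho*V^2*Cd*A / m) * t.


D = 0.5 * 0.56 * 394^2 * 0.36 * 18.2 = 284789.76 N
a = 284789.76 / 255051 = 1.1166 m/s2
dV = 1.1166 * 35 = 39.1 m/s

39.1 m/s


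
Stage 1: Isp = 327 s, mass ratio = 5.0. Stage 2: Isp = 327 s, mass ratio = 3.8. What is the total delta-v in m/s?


dV1 = 327 * 9.81 * ln(5.0) = 5162.9 m/s
dV2 = 327 * 9.81 * ln(3.8) = 4282.5 m/s
Total dV = 5162.9 + 4282.5 = 9445.4 m/s ~ 9445 m/s

9445 m/s


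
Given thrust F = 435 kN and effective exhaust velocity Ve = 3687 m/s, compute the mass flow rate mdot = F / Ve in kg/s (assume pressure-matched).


mdot = F / Ve = 435000 / 3687 = 118.0 kg/s

118.0 kg/s


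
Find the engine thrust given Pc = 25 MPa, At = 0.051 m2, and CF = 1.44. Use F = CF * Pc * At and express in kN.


F = 1.44 * 25e6 * 0.051 = 1.8360e+06 N = 1836.0 kN

1836.0 kN


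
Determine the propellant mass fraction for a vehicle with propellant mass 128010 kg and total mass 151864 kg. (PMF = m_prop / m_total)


PMF = 128010 / 151864 = 0.843

0.843


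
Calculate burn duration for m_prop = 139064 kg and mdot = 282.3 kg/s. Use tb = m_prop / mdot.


tb = 139064 / 282.3 = 492.6 s

492.6 s


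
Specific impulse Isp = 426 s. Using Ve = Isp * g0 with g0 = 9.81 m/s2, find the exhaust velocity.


Ve = Isp * g0 = 426 * 9.81 = 4179.1 m/s

4179.1 m/s


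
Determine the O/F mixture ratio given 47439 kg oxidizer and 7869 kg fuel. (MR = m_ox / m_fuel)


MR = 47439 / 7869 = 6.03

6.03


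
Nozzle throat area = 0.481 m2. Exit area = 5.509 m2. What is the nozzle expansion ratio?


AR = 5.509 / 0.481 = 11.5

11.5


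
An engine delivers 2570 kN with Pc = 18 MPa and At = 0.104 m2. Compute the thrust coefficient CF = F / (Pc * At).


CF = 2570000 / (18e6 * 0.104) = 1.37

1.37


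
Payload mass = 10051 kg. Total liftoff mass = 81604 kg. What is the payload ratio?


PR = 10051 / 81604 = 0.1232

0.1232


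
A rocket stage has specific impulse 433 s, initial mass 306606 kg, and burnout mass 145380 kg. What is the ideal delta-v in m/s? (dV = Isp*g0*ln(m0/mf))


Ve = 433 * 9.81 = 4247.73 m/s
dV = 4247.73 * ln(306606/145380) = 3170 m/s

3170 m/s


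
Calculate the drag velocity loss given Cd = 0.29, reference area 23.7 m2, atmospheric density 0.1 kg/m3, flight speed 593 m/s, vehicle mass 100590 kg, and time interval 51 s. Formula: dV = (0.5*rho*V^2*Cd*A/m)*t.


D = 0.5 * 0.1 * 593^2 * 0.29 * 23.7 = 120844.18 N
a = 120844.18 / 100590 = 1.2014 m/s2
dV = 1.2014 * 51 = 61.3 m/s

61.3 m/s


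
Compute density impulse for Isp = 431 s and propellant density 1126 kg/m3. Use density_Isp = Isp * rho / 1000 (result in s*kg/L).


rho*Isp = 431 * 1126 / 1000 = 485 s*kg/L

485 s*kg/L


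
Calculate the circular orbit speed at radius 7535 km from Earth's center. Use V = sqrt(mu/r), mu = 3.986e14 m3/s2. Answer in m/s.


V = sqrt(3.986e14 / 7535000) = 7273 m/s

7273 m/s


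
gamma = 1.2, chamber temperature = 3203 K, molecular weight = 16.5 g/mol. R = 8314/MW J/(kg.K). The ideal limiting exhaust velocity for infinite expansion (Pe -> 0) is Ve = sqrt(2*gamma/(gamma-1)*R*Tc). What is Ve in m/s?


R = 8314 / 16.5 = 503.88 J/(kg.K)
Ve = sqrt(2 * 1.2 / (1.2 - 1) * 503.88 * 3203) = 4401 m/s

4401 m/s


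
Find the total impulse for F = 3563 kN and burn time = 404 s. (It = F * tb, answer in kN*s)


It = 3563 * 404 = 1439452 kN*s

1439452 kN*s


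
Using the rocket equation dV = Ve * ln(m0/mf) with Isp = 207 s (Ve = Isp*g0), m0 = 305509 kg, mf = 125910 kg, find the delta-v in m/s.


Ve = 207 * 9.81 = 2030.67 m/s
dV = 2030.67 * ln(305509/125910) = 1800 m/s

1800 m/s


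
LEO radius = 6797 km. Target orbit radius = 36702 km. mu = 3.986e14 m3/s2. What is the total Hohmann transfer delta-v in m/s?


V1 = sqrt(mu/r1) = 7657.91 m/s
dV1 = V1*(sqrt(2*r2/(r1+r2)) - 1) = 2289.97 m/s
V2 = sqrt(mu/r2) = 3295.52 m/s
dV2 = V2*(1 - sqrt(2*r1/(r1+r2))) = 1453.23 m/s
Total dV = 3743 m/s

3743 m/s


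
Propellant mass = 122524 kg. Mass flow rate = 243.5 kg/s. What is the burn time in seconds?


tb = 122524 / 243.5 = 503.2 s

503.2 s


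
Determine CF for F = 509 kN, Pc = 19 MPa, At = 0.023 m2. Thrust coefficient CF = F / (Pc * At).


CF = 509000 / (19e6 * 0.023) = 1.16

1.16


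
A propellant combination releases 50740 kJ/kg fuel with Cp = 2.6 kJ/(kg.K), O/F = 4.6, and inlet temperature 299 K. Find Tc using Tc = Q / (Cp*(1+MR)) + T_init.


Tc = 50740 / (2.6 * (1 + 4.6)) + 299 = 3784 K

3784 K


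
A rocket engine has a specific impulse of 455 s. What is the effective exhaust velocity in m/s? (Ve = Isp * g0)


Ve = Isp * g0 = 455 * 9.81 = 4463.6 m/s

4463.6 m/s


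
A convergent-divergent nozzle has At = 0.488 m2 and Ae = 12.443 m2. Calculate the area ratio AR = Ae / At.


AR = 12.443 / 0.488 = 25.5

25.5


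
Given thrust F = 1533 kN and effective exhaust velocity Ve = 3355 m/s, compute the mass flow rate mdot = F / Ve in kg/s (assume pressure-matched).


mdot = F / Ve = 1533000 / 3355 = 456.9 kg/s

456.9 kg/s


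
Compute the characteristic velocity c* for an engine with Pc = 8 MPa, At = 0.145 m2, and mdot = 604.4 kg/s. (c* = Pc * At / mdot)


c* = 8e6 * 0.145 / 604.4 = 1919 m/s

1919 m/s


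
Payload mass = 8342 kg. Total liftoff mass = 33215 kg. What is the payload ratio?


PR = 8342 / 33215 = 0.2512

0.2512


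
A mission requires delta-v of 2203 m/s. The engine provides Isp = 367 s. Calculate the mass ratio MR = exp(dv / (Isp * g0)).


Ve = 367 * 9.81 = 3600.27 m/s
MR = exp(2203 / 3600.27) = 1.844

1.844


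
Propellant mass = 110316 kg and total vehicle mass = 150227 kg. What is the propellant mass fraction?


PMF = 110316 / 150227 = 0.734

0.734


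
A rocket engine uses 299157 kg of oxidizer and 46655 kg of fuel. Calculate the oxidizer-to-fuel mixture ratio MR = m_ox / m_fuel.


MR = 299157 / 46655 = 6.41

6.41


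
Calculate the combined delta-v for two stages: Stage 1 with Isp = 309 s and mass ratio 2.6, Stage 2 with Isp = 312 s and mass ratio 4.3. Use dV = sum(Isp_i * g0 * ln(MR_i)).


dV1 = 309 * 9.81 * ln(2.6) = 2896.4 m/s
dV2 = 312 * 9.81 * ln(4.3) = 4464.4 m/s
Total dV = 2896.4 + 4464.4 = 7360.8 m/s ~ 7361 m/s

7361 m/s


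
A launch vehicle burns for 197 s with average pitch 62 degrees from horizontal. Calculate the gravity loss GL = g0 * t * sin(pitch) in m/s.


GL = 9.81 * 197 * sin(62 deg) = 1706 m/s

1706 m/s


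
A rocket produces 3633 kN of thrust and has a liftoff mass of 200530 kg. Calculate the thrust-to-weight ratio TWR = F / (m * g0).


TWR = 3633000 / (200530 * 9.81) = 1.85

1.85


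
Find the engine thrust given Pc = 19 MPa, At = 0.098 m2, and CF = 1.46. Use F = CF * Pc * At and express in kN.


F = 1.46 * 19e6 * 0.098 = 2.7185e+06 N = 2718.5 kN

2718.5 kN


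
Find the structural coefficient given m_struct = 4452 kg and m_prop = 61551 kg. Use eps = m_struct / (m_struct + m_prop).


eps = 4452 / (4452 + 61551) = 0.0675

0.0675


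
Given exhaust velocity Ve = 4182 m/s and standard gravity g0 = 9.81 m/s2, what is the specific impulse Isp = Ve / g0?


Isp = Ve / g0 = 4182 / 9.81 = 426.3 s

426.3 s


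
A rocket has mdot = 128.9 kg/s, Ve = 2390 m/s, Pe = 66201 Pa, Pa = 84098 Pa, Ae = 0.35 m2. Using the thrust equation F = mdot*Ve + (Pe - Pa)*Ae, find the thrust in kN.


F = 128.9 * 2390 + (66201 - 84098) * 0.35 = 301807.0 N = 301.8 kN

301.8 kN


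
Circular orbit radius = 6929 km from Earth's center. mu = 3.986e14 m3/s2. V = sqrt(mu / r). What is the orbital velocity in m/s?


V = sqrt(3.986e14 / 6929000) = 7585 m/s

7585 m/s


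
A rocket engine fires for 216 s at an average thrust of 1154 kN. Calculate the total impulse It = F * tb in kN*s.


It = 1154 * 216 = 249264 kN*s

249264 kN*s


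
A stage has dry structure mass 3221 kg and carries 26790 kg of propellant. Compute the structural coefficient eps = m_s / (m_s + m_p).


eps = 3221 / (3221 + 26790) = 0.1073

0.1073


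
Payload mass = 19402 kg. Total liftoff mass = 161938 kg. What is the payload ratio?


PR = 19402 / 161938 = 0.1198

0.1198


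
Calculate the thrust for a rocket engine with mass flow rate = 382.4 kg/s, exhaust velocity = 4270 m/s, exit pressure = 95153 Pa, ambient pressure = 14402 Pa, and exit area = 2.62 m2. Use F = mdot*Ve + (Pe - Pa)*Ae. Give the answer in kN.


F = 382.4 * 4270 + (95153 - 14402) * 2.62 = 1.8444e+06 N = 1844.4 kN

1844.4 kN


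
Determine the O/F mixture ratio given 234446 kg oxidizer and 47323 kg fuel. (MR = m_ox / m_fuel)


MR = 234446 / 47323 = 4.95

4.95


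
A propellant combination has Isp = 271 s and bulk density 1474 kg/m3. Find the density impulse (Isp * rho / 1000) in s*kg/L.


rho*Isp = 271 * 1474 / 1000 = 399 s*kg/L

399 s*kg/L


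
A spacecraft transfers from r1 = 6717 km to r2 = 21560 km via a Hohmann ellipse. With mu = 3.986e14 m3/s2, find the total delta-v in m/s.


V1 = sqrt(mu/r1) = 7703.37 m/s
dV1 = V1*(sqrt(2*r2/(r1+r2)) - 1) = 1809.32 m/s
V2 = sqrt(mu/r2) = 4299.76 m/s
dV2 = V2*(1 - sqrt(2*r1/(r1+r2))) = 1336.09 m/s
Total dV = 3145 m/s

3145 m/s


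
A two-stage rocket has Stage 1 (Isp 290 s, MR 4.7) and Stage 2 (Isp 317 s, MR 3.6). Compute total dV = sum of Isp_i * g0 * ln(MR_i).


dV1 = 290 * 9.81 * ln(4.7) = 4402.7 m/s
dV2 = 317 * 9.81 * ln(3.6) = 3983.4 m/s
Total dV = 4402.7 + 3983.4 = 8386.1 m/s ~ 8386 m/s

8386 m/s


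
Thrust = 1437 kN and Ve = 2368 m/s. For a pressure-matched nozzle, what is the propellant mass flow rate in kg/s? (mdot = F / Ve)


mdot = F / Ve = 1437000 / 2368 = 606.8 kg/s

606.8 kg/s


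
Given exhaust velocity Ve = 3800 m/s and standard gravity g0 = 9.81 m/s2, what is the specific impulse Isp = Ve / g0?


Isp = Ve / g0 = 3800 / 9.81 = 387.4 s

387.4 s


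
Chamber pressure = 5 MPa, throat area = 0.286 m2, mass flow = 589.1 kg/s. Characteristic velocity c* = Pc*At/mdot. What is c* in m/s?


c* = 5e6 * 0.286 / 589.1 = 2427 m/s

2427 m/s


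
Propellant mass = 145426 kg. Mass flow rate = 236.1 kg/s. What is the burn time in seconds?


tb = 145426 / 236.1 = 616.0 s

616.0 s


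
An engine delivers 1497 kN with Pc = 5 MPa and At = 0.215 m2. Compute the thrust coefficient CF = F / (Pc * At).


CF = 1497000 / (5e6 * 0.215) = 1.39

1.39


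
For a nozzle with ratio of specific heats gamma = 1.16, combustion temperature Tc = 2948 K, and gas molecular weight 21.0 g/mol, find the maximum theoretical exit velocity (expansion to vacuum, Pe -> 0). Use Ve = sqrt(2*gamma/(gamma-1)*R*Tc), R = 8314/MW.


R = 8314 / 21.0 = 395.9 J/(kg.K)
Ve = sqrt(2 * 1.16 / (1.16 - 1) * 395.9 * 2948) = 4114 m/s

4114 m/s


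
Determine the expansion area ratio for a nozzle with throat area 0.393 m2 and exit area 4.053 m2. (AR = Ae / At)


AR = 4.053 / 0.393 = 10.3

10.3


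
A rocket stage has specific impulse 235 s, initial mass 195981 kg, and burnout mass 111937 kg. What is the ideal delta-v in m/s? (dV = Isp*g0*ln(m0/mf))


Ve = 235 * 9.81 = 2305.35 m/s
dV = 2305.35 * ln(195981/111937) = 1291 m/s

1291 m/s


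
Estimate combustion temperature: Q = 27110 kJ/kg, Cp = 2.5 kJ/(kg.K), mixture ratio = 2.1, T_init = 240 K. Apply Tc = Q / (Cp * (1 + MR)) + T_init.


Tc = 27110 / (2.5 * (1 + 2.1)) + 240 = 3738 K

3738 K


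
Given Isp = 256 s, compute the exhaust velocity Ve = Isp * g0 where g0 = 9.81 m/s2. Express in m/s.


Ve = Isp * g0 = 256 * 9.81 = 2511.4 m/s

2511.4 m/s


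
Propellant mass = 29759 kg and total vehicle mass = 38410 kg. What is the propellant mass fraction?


PMF = 29759 / 38410 = 0.775

0.775


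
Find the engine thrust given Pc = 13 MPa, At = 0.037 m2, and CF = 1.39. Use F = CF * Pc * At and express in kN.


F = 1.39 * 13e6 * 0.037 = 668590.0 N = 668.6 kN

668.6 kN


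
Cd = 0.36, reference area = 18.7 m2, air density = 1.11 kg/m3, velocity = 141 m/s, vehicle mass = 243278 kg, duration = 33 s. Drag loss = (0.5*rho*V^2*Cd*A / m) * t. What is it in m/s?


D = 0.5 * 1.11 * 141^2 * 0.36 * 18.7 = 74280.59 N
a = 74280.59 / 243278 = 0.3053 m/s2
dV = 0.3053 * 33 = 10.1 m/s

10.1 m/s


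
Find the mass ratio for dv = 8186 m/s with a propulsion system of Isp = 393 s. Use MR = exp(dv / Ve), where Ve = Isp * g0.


Ve = 393 * 9.81 = 3855.33 m/s
MR = exp(8186 / 3855.33) = 8.359

8.359


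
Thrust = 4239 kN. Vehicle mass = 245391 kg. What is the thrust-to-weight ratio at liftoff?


TWR = 4239000 / (245391 * 9.81) = 1.76

1.76


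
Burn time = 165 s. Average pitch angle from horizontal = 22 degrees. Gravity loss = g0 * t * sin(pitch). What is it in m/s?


GL = 9.81 * 165 * sin(22 deg) = 606 m/s

606 m/s


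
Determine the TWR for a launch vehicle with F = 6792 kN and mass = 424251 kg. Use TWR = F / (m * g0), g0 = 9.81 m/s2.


TWR = 6792000 / (424251 * 9.81) = 1.63

1.63


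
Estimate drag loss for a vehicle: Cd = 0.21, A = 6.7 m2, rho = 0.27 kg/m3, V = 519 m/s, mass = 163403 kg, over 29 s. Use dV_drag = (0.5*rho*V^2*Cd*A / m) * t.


D = 0.5 * 0.27 * 519^2 * 0.21 * 6.7 = 51163.78 N
a = 51163.78 / 163403 = 0.3131 m/s2
dV = 0.3131 * 29 = 9.1 m/s

9.1 m/s


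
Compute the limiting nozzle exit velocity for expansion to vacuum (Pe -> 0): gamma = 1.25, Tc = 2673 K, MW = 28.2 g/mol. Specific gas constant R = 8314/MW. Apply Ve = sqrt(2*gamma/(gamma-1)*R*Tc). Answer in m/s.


R = 8314 / 28.2 = 294.82 J/(kg.K)
Ve = sqrt(2 * 1.25 / (1.25 - 1) * 294.82 * 2673) = 2807 m/s

2807 m/s


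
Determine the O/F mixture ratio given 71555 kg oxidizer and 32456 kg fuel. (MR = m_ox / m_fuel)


MR = 71555 / 32456 = 2.2

2.2


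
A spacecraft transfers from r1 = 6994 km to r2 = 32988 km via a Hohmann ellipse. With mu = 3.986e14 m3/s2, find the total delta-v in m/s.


V1 = sqrt(mu/r1) = 7549.29 m/s
dV1 = V1*(sqrt(2*r2/(r1+r2)) - 1) = 2148.37 m/s
V2 = sqrt(mu/r2) = 3476.09 m/s
dV2 = V2*(1 - sqrt(2*r1/(r1+r2))) = 1420.03 m/s
Total dV = 3568 m/s

3568 m/s


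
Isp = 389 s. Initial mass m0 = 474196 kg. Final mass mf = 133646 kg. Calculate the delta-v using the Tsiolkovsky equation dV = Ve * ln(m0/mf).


Ve = 389 * 9.81 = 3816.09 m/s
dV = 3816.09 * ln(474196/133646) = 4833 m/s

4833 m/s


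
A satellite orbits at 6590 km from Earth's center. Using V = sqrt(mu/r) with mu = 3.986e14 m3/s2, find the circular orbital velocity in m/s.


V = sqrt(3.986e14 / 6590000) = 7777 m/s

7777 m/s


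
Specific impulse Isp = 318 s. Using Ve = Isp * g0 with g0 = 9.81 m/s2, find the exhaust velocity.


Ve = Isp * g0 = 318 * 9.81 = 3119.6 m/s

3119.6 m/s


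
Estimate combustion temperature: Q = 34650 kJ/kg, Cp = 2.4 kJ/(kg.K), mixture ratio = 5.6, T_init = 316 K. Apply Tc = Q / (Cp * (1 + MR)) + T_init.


Tc = 34650 / (2.4 * (1 + 5.6)) + 316 = 2504 K

2504 K


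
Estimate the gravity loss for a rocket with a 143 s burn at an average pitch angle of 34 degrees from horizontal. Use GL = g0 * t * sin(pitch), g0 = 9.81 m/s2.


GL = 9.81 * 143 * sin(34 deg) = 784 m/s

784 m/s


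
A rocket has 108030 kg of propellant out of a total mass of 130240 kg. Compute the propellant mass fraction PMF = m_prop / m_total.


PMF = 108030 / 130240 = 0.829

0.829


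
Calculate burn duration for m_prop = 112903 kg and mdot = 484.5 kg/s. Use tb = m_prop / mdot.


tb = 112903 / 484.5 = 233.0 s

233.0 s


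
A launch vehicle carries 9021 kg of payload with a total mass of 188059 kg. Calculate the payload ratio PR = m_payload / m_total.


PR = 9021 / 188059 = 0.048

0.048


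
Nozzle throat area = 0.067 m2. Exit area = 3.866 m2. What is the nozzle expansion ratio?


AR = 3.866 / 0.067 = 57.7

57.7


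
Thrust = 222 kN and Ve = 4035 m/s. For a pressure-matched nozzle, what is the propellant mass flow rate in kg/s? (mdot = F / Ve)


mdot = F / Ve = 222000 / 4035 = 55.0 kg/s

55.0 kg/s


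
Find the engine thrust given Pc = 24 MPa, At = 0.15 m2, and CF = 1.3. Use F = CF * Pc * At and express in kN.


F = 1.3 * 24e6 * 0.15 = 4.6800e+06 N = 4680.0 kN

4680.0 kN


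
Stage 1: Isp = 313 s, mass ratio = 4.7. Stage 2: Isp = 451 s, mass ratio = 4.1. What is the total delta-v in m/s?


dV1 = 313 * 9.81 * ln(4.7) = 4751.8 m/s
dV2 = 451 * 9.81 * ln(4.1) = 6242.6 m/s
Total dV = 4751.8 + 6242.6 = 10994.4 m/s ~ 10994 m/s

10994 m/s


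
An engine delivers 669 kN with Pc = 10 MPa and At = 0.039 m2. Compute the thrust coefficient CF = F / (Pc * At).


CF = 669000 / (10e6 * 0.039) = 1.72

1.72


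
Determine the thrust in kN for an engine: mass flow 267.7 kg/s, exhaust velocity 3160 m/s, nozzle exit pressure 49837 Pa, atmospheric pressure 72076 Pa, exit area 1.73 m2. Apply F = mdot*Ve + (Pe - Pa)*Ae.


F = 267.7 * 3160 + (49837 - 72076) * 1.73 = 807459.0 N = 807.5 kN

807.5 kN


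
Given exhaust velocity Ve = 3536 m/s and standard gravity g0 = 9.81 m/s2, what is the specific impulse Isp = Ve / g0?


Isp = Ve / g0 = 3536 / 9.81 = 360.4 s

360.4 s


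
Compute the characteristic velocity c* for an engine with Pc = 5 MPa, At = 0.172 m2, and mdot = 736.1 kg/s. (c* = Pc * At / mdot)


c* = 5e6 * 0.172 / 736.1 = 1168 m/s

1168 m/s


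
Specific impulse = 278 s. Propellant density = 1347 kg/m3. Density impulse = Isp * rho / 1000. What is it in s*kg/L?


rho*Isp = 278 * 1347 / 1000 = 374 s*kg/L

374 s*kg/L


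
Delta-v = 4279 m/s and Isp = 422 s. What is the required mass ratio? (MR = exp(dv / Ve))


Ve = 422 * 9.81 = 4139.82 m/s
MR = exp(4279 / 4139.82) = 2.811

2.811


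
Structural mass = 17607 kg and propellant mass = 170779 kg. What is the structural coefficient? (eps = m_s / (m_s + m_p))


eps = 17607 / (17607 + 170779) = 0.0935

0.0935


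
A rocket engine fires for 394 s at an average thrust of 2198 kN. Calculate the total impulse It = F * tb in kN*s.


It = 2198 * 394 = 866012 kN*s

866012 kN*s


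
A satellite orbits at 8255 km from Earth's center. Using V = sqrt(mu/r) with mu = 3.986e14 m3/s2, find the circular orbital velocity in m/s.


V = sqrt(3.986e14 / 8255000) = 6949 m/s

6949 m/s


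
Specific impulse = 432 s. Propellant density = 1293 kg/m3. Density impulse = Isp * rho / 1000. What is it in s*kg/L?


rho*Isp = 432 * 1293 / 1000 = 559 s*kg/L

559 s*kg/L


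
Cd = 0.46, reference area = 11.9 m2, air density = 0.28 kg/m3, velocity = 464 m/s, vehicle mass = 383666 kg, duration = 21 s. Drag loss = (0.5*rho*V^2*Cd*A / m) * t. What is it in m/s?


D = 0.5 * 0.28 * 464^2 * 0.46 * 11.9 = 164994.24 N
a = 164994.24 / 383666 = 0.43 m/s2
dV = 0.43 * 21 = 9.0 m/s

9.0 m/s


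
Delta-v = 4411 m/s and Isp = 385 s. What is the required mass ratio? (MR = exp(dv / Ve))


Ve = 385 * 9.81 = 3776.85 m/s
MR = exp(4411 / 3776.85) = 3.215

3.215


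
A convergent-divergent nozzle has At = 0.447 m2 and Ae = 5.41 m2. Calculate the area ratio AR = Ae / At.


AR = 5.41 / 0.447 = 12.1

12.1


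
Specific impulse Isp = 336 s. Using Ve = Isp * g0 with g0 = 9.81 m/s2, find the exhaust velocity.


Ve = Isp * g0 = 336 * 9.81 = 3296.2 m/s

3296.2 m/s


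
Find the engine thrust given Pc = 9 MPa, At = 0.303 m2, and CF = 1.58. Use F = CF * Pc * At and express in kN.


F = 1.58 * 9e6 * 0.303 = 4.3087e+06 N = 4308.7 kN

4308.7 kN


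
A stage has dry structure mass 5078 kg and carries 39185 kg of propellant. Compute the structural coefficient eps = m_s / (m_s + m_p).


eps = 5078 / (5078 + 39185) = 0.1147

0.1147


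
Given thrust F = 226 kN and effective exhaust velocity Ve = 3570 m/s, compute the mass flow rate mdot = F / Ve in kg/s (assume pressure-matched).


mdot = F / Ve = 226000 / 3570 = 63.3 kg/s

63.3 kg/s


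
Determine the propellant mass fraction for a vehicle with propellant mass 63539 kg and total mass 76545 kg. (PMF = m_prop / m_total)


PMF = 63539 / 76545 = 0.83

0.83


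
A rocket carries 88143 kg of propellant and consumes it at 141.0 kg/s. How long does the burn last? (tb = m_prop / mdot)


tb = 88143 / 141.0 = 625.1 s

625.1 s


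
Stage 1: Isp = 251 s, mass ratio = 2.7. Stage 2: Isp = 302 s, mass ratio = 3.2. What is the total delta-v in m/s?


dV1 = 251 * 9.81 * ln(2.7) = 2445.7 m/s
dV2 = 302 * 9.81 * ln(3.2) = 3446.0 m/s
Total dV = 2445.7 + 3446.0 = 5891.7 m/s ~ 5892 m/s

5892 m/s


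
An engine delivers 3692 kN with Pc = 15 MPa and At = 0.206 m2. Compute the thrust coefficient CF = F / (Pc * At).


CF = 3692000 / (15e6 * 0.206) = 1.19

1.19


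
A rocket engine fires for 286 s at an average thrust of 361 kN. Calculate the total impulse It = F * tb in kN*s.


It = 361 * 286 = 103246 kN*s

103246 kN*s


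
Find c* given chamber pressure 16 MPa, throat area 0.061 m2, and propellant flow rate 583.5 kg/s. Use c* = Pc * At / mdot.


c* = 16e6 * 0.061 / 583.5 = 1673 m/s

1673 m/s


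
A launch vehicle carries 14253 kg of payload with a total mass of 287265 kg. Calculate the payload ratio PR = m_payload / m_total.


PR = 14253 / 287265 = 0.0496

0.0496


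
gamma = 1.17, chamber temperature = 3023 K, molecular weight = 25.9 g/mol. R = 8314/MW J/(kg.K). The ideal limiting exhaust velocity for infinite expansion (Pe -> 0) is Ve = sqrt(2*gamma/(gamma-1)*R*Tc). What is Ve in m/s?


R = 8314 / 25.9 = 321.0 J/(kg.K)
Ve = sqrt(2 * 1.17 / (1.17 - 1) * 321.0 * 3023) = 3655 m/s

3655 m/s


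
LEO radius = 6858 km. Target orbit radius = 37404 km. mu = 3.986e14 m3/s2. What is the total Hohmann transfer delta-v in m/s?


V1 = sqrt(mu/r1) = 7623.77 m/s
dV1 = V1*(sqrt(2*r2/(r1+r2)) - 1) = 2287.48 m/s
V2 = sqrt(mu/r2) = 3264.45 m/s
dV2 = V2*(1 - sqrt(2*r1/(r1+r2))) = 1447.23 m/s
Total dV = 3735 m/s

3735 m/s


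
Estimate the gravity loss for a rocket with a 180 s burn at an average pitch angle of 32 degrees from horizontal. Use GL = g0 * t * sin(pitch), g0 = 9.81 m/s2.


GL = 9.81 * 180 * sin(32 deg) = 936 m/s

936 m/s


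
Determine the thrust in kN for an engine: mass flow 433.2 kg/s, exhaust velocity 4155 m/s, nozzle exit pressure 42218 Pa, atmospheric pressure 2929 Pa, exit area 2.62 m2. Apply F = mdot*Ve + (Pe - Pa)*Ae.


F = 433.2 * 4155 + (42218 - 2929) * 2.62 = 1.9029e+06 N = 1902.9 kN

1902.9 kN


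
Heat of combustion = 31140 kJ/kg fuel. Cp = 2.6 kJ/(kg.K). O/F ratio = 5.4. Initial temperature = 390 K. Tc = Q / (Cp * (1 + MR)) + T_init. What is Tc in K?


Tc = 31140 / (2.6 * (1 + 5.4)) + 390 = 2261 K

2261 K


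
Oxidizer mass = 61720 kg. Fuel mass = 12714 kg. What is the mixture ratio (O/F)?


MR = 61720 / 12714 = 4.85

4.85


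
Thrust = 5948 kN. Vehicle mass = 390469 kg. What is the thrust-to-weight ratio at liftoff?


TWR = 5948000 / (390469 * 9.81) = 1.55

1.55


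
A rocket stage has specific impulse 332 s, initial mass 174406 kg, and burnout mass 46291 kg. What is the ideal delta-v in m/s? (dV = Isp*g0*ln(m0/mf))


Ve = 332 * 9.81 = 3256.92 m/s
dV = 3256.92 * ln(174406/46291) = 4320 m/s

4320 m/s


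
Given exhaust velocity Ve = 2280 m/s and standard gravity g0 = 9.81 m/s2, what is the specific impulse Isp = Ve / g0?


Isp = Ve / g0 = 2280 / 9.81 = 232.4 s

232.4 s


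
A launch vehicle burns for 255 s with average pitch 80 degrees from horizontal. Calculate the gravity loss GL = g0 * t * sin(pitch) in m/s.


GL = 9.81 * 255 * sin(80 deg) = 2464 m/s

2464 m/s


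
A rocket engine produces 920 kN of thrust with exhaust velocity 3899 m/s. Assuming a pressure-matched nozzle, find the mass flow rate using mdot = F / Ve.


mdot = F / Ve = 920000 / 3899 = 236.0 kg/s

236.0 kg/s


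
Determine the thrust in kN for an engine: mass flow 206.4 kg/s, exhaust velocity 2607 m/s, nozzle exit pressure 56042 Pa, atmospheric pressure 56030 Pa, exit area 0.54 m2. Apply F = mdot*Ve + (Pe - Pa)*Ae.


F = 206.4 * 2607 + (56042 - 56030) * 0.54 = 538091.0 N = 538.1 kN

538.1 kN


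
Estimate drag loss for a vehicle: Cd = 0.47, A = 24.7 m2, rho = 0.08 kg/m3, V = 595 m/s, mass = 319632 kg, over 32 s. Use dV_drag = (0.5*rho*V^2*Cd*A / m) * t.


D = 0.5 * 0.08 * 595^2 * 0.47 * 24.7 = 164395.05 N
a = 164395.05 / 319632 = 0.5143 m/s2
dV = 0.5143 * 32 = 16.5 m/s

16.5 m/s


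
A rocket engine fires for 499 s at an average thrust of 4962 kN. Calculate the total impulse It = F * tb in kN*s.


It = 4962 * 499 = 2476038 kN*s

2476038 kN*s


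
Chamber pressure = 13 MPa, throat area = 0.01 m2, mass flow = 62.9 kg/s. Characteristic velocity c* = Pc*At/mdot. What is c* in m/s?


c* = 13e6 * 0.01 / 62.9 = 2067 m/s

2067 m/s


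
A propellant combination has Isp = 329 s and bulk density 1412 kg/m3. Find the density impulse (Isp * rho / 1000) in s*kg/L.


rho*Isp = 329 * 1412 / 1000 = 465 s*kg/L

465 s*kg/L


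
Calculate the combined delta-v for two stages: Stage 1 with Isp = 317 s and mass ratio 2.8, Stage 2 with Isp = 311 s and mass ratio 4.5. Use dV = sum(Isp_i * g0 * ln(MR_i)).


dV1 = 317 * 9.81 * ln(2.8) = 3201.9 m/s
dV2 = 311 * 9.81 * ln(4.5) = 4588.8 m/s
Total dV = 3201.9 + 4588.8 = 7790.7 m/s ~ 7791 m/s

7791 m/s


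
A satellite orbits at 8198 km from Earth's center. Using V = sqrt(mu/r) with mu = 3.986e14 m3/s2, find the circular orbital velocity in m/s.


V = sqrt(3.986e14 / 8198000) = 6973 m/s

6973 m/s


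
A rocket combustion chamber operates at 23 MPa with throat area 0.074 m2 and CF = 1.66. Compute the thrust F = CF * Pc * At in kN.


F = 1.66 * 23e6 * 0.074 = 2.8253e+06 N = 2825.3 kN

2825.3 kN


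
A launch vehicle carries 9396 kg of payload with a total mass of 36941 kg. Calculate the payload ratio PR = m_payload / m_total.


PR = 9396 / 36941 = 0.2544

0.2544


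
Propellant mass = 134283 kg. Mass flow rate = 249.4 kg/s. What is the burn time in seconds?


tb = 134283 / 249.4 = 538.4 s

538.4 s


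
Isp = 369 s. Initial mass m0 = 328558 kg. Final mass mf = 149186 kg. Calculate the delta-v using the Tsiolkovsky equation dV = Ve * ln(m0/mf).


Ve = 369 * 9.81 = 3619.89 m/s
dV = 3619.89 * ln(328558/149186) = 2858 m/s

2858 m/s


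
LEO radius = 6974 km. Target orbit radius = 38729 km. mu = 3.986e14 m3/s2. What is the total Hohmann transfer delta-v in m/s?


V1 = sqrt(mu/r1) = 7560.1 m/s
dV1 = V1*(sqrt(2*r2/(r1+r2)) - 1) = 2282.01 m/s
V2 = sqrt(mu/r2) = 3208.12 m/s
dV2 = V2*(1 - sqrt(2*r1/(r1+r2))) = 1435.83 m/s
Total dV = 3718 m/s

3718 m/s


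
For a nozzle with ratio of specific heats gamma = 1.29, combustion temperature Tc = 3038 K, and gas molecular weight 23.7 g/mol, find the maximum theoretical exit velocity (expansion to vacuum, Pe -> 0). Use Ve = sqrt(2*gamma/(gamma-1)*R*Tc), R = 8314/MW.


R = 8314 / 23.7 = 350.8 J/(kg.K)
Ve = sqrt(2 * 1.29 / (1.29 - 1) * 350.8 * 3038) = 3079 m/s

3079 m/s


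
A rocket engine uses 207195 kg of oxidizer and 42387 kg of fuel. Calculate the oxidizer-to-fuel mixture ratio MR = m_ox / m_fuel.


MR = 207195 / 42387 = 4.89

4.89


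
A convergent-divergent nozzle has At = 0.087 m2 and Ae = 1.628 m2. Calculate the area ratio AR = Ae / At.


AR = 1.628 / 0.087 = 18.7

18.7


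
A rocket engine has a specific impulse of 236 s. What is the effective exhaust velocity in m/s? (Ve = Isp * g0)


Ve = Isp * g0 = 236 * 9.81 = 2315.2 m/s

2315.2 m/s


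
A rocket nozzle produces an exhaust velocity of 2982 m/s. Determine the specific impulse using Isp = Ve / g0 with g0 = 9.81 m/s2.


Isp = Ve / g0 = 2982 / 9.81 = 304.0 s

304.0 s


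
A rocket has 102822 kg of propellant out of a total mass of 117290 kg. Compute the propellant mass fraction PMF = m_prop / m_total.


PMF = 102822 / 117290 = 0.877

0.877


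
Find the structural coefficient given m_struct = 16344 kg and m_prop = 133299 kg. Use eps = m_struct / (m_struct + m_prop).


eps = 16344 / (16344 + 133299) = 0.1092

0.1092


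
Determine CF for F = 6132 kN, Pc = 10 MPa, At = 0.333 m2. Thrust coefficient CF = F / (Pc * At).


CF = 6132000 / (10e6 * 0.333) = 1.84

1.84


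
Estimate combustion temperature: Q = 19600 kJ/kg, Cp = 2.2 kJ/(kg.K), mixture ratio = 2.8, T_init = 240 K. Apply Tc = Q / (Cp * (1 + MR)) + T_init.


Tc = 19600 / (2.2 * (1 + 2.8)) + 240 = 2584 K

2584 K


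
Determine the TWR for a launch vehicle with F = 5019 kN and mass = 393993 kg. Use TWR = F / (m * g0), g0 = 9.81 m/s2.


TWR = 5019000 / (393993 * 9.81) = 1.3

1.3


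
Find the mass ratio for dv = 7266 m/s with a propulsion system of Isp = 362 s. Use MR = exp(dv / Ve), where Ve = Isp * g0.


Ve = 362 * 9.81 = 3551.22 m/s
MR = exp(7266 / 3551.22) = 7.737

7.737


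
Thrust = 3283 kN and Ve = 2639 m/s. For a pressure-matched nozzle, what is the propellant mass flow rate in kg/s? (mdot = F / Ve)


mdot = F / Ve = 3283000 / 2639 = 1244.0 kg/s

1244.0 kg/s


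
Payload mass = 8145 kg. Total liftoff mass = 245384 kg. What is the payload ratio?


PR = 8145 / 245384 = 0.0332

0.0332


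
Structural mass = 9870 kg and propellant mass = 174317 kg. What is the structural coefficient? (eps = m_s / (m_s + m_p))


eps = 9870 / (9870 + 174317) = 0.0536

0.0536


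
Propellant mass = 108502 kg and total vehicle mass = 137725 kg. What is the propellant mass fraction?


PMF = 108502 / 137725 = 0.788

0.788


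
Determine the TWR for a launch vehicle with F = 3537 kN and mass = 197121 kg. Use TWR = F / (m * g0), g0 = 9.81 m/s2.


TWR = 3537000 / (197121 * 9.81) = 1.83

1.83


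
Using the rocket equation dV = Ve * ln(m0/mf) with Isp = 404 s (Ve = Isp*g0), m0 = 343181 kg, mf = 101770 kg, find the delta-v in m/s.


Ve = 404 * 9.81 = 3963.24 m/s
dV = 3963.24 * ln(343181/101770) = 4817 m/s

4817 m/s


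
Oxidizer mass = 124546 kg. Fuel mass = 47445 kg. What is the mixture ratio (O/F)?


MR = 124546 / 47445 = 2.63

2.63


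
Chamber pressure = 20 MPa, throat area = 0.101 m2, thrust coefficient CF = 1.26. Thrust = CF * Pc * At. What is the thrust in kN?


F = 1.26 * 20e6 * 0.101 = 2.5452e+06 N = 2545.2 kN

2545.2 kN


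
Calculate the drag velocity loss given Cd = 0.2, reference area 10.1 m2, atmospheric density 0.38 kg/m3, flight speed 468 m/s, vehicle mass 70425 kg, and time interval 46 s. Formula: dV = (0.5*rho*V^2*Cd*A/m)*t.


D = 0.5 * 0.38 * 468^2 * 0.2 * 10.1 = 84061.41 N
a = 84061.41 / 70425 = 1.1936 m/s2
dV = 1.1936 * 46 = 54.9 m/s

54.9 m/s


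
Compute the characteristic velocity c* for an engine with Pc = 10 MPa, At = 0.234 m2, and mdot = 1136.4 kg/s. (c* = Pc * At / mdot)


c* = 10e6 * 0.234 / 1136.4 = 2059 m/s

2059 m/s


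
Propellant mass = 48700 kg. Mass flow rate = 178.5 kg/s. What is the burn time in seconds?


tb = 48700 / 178.5 = 272.8 s

272.8 s


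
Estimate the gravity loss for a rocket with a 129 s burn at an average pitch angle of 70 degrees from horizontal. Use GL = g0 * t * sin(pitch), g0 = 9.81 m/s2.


GL = 9.81 * 129 * sin(70 deg) = 1189 m/s

1189 m/s


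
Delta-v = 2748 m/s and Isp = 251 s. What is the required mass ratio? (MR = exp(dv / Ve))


Ve = 251 * 9.81 = 2462.31 m/s
MR = exp(2748 / 2462.31) = 3.053

3.053


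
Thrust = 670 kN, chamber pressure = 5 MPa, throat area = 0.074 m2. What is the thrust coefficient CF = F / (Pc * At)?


CF = 670000 / (5e6 * 0.074) = 1.81

1.81


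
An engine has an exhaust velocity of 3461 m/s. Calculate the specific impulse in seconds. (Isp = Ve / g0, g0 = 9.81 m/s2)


Isp = Ve / g0 = 3461 / 9.81 = 352.8 s

352.8 s


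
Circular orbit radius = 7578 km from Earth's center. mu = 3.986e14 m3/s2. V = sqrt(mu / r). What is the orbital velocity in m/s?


V = sqrt(3.986e14 / 7578000) = 7253 m/s

7253 m/s


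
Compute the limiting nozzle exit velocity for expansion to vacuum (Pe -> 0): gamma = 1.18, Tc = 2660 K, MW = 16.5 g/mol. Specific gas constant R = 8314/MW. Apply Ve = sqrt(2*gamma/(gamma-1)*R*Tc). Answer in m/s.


R = 8314 / 16.5 = 503.88 J/(kg.K)
Ve = sqrt(2 * 1.18 / (1.18 - 1) * 503.88 * 2660) = 4192 m/s

4192 m/s


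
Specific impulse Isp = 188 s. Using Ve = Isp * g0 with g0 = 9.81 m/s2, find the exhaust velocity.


Ve = Isp * g0 = 188 * 9.81 = 1844.3 m/s

1844.3 m/s


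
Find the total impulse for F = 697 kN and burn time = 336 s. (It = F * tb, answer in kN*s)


It = 697 * 336 = 234192 kN*s

234192 kN*s


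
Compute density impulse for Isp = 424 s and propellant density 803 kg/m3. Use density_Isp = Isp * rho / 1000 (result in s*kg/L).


rho*Isp = 424 * 803 / 1000 = 340 s*kg/L

340 s*kg/L


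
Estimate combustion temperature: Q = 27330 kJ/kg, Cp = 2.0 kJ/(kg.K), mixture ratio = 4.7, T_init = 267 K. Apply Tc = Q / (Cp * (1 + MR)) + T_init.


Tc = 27330 / (2.0 * (1 + 4.7)) + 267 = 2664 K

2664 K


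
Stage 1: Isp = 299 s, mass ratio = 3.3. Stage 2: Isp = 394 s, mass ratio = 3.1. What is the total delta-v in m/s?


dV1 = 299 * 9.81 * ln(3.3) = 3502.0 m/s
dV2 = 394 * 9.81 * ln(3.1) = 4373.0 m/s
Total dV = 3502.0 + 4373.0 = 7875.0 m/s ~ 7875 m/s

7875 m/s


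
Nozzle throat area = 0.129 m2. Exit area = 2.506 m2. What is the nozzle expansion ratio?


AR = 2.506 / 0.129 = 19.4

19.4


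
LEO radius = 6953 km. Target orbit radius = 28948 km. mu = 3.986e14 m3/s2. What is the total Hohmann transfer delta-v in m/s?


V1 = sqrt(mu/r1) = 7571.51 m/s
dV1 = V1*(sqrt(2*r2/(r1+r2)) - 1) = 2043.58 m/s
V2 = sqrt(mu/r2) = 3710.73 m/s
dV2 = V2*(1 - sqrt(2*r1/(r1+r2))) = 1401.29 m/s
Total dV = 3445 m/s

3445 m/s


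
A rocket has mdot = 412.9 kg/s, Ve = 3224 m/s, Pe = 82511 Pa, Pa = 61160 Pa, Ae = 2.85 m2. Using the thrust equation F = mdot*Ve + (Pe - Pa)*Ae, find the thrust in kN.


F = 412.9 * 3224 + (82511 - 61160) * 2.85 = 1.3920e+06 N = 1392.0 kN

1392.0 kN


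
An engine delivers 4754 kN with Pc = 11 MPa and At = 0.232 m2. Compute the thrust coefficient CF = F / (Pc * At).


CF = 4754000 / (11e6 * 0.232) = 1.86

1.86


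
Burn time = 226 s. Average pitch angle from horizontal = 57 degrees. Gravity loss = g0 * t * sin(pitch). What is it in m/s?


GL = 9.81 * 226 * sin(57 deg) = 1859 m/s

1859 m/s


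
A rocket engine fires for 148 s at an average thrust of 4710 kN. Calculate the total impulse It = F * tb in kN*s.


It = 4710 * 148 = 697080 kN*s

697080 kN*s


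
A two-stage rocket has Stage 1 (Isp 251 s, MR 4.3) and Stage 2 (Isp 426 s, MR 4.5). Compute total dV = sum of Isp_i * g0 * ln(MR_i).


dV1 = 251 * 9.81 * ln(4.3) = 3591.6 m/s
dV2 = 426 * 9.81 * ln(4.5) = 6285.6 m/s
Total dV = 3591.6 + 6285.6 = 9877.2 m/s ~ 9877 m/s

9877 m/s


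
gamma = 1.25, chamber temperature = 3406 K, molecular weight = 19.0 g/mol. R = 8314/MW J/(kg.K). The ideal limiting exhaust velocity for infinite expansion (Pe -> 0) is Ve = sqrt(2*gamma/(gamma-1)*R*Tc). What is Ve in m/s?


R = 8314 / 19.0 = 437.58 J/(kg.K)
Ve = sqrt(2 * 1.25 / (1.25 - 1) * 437.58 * 3406) = 3861 m/s

3861 m/s


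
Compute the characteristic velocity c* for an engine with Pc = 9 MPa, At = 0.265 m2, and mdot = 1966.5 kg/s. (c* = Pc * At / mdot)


c* = 9e6 * 0.265 / 1966.5 = 1213 m/s

1213 m/s


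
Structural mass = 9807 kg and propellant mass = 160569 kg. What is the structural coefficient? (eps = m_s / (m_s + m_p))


eps = 9807 / (9807 + 160569) = 0.0576

0.0576


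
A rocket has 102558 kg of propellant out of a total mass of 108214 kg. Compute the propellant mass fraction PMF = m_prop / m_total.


PMF = 102558 / 108214 = 0.948

0.948


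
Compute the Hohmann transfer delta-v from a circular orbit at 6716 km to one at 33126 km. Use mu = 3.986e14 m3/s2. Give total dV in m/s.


V1 = sqrt(mu/r1) = 7703.95 m/s
dV1 = V1*(sqrt(2*r2/(r1+r2)) - 1) = 2230.47 m/s
V2 = sqrt(mu/r2) = 3468.84 m/s
dV2 = V2*(1 - sqrt(2*r1/(r1+r2))) = 1454.73 m/s
Total dV = 3685 m/s

3685 m/s


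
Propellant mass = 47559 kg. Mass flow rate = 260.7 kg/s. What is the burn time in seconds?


tb = 47559 / 260.7 = 182.4 s

182.4 s


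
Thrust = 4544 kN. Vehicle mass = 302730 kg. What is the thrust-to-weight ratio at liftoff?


TWR = 4544000 / (302730 * 9.81) = 1.53

1.53


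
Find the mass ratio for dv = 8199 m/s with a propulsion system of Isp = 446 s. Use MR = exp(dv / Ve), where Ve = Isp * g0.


Ve = 446 * 9.81 = 4375.26 m/s
MR = exp(8199 / 4375.26) = 6.514

6.514


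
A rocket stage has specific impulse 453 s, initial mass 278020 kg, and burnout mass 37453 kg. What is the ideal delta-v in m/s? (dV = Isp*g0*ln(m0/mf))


Ve = 453 * 9.81 = 4443.93 m/s
dV = 4443.93 * ln(278020/37453) = 8908 m/s

8908 m/s


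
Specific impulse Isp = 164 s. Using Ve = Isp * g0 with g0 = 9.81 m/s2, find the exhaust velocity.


Ve = Isp * g0 = 164 * 9.81 = 1608.8 m/s

1608.8 m/s


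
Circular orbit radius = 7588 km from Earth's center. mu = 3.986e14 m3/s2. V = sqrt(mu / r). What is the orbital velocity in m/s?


V = sqrt(3.986e14 / 7588000) = 7248 m/s

7248 m/s
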